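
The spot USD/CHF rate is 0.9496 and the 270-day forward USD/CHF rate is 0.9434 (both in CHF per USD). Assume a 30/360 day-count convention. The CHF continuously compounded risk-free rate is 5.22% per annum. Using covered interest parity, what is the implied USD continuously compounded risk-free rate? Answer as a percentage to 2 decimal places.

6.09%

F = S·e^((r_CHF − r_USD)T) ⇒ r_USD = r_CHF − ln(F/S)/T
ln(0.9434/0.9496) = -0.006550; /(270/360) = -0.008733
r_USD = 0.0522 + 0.008733 = 0.060933
r_USD = 6.09%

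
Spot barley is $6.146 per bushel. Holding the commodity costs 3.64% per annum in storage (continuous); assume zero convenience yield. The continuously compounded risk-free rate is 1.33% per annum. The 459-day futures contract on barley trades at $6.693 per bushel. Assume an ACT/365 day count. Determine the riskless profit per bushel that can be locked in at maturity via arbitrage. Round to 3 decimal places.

$0.151 per bushel

Fair futures: F* = S·e^(carry·T), with carry = (r + u) = 0.0133 + 0.0364 = 0.0497
F* = 6.146 · e^(0.0497 × 459/365) = 6.146 · e^0.062499 = 6.146 × 1.064493 = $6.5424
Market $6.693 > fair $6.5424: forward overpriced → cash-and-carry (buy spot, short the forward).
At maturity, profit = |F_mkt − F*| = |6.693 − 6.5424| = $0.151 per bushel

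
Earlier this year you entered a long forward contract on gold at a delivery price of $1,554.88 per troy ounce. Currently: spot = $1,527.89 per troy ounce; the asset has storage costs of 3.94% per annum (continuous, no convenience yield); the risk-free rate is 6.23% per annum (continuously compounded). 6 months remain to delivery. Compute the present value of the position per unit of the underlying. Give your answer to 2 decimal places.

Current fair forward for the remaining 6 months: F = S·e^((r + u)·T), (r + u) = 0.0623 + 0.0394 = 0.1017
F = 1527.89 · e^(0.1017 × 6/12) = 1527.89 × 1.05216506 = 1607.5925
Value of long forward = (F − K)·e^(−rT) = (1607.5925 − 1554.88) · e^(−0.0623·6/12)
= 52.7125 × 0.96933016 = 51.10

$51.10 per troy ounce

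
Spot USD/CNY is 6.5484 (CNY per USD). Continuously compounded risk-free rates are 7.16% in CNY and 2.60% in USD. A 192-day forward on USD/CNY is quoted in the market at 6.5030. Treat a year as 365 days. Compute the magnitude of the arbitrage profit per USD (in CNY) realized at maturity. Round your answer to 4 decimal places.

Fair forward: F* = S·e^(carry·T), with carry = (r_CNY − r_USD) = 0.0716 − 0.0260 = 0.0456
F* = 6.5484 · e^(0.0456 × 192/365) = 6.5484 · e^0.023987 = 6.5484 × 1.024277 = 6.7074
Market 6.5030 < fair 6.7074: forward underpriced → reverse cash-and-carry (short spot, go long the forward).
At maturity, profit = |F_mkt − F*| = |6.5030 − 6.7074| = 0.2044 per USD (in CNY)

0.2044 per USD (in CNY)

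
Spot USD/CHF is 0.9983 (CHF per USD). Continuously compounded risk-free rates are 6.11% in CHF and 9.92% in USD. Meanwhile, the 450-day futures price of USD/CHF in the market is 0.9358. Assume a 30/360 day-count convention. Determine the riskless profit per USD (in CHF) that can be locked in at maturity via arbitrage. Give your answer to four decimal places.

Fair futures: F* = S·e^(carry·T), with carry = (r_CHF − r_USD) = 0.0611 − 0.0992 = -0.0381
F* = 0.9983 · e^(-0.0381 × 450/360) = 0.9983 · e^-0.047625 = 0.9983 × 0.953491 = 0.9519
Market 0.9358 < fair 0.9519: forward underpriced → reverse cash-and-carry (short spot, go long the forward).
At maturity, profit = |F_mkt − F*| = |0.9358 − 0.9519| = 0.0161 per USD (in CHF)

0.0161 per USD (in CHF)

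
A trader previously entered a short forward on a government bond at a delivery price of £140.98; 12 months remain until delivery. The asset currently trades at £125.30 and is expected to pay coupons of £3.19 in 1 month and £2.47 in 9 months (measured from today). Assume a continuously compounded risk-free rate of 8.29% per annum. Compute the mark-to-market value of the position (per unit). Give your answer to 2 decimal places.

PV(remaining coupons) I = 3.19·e^(−0.0829·1/12) + 2.47·e^(−0.0829·9/12) = 5.4891
Current forward F = (S − I)·e^(rT) = (125.30 − 5.4891)·e^(0.0829·12/12) = 119.8109 × 1.086433 = 130.1665
Value (long) = (F − K)·e^(−rT) = (130.1665 − 140.98) × 0.920443 = -9.9532
Short position value = −(long value) = £9.95

£9.95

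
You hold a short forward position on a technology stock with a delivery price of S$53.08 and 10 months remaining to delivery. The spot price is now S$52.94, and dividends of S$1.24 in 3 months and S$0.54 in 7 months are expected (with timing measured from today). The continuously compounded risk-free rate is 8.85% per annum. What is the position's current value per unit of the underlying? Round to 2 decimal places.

PV(remaining dividends) I = 1.24·e^(−0.0885·3/12) + 0.54·e^(−0.0885·7/12) = 1.7257
Current forward F = (S − I)·e^(rT) = (52.94 − 1.7257)·e^(0.0885·10/12) = 51.2143 × 1.076538 = 55.1341
Value (long) = (F − K)·e^(−rT) = (55.1341 − 53.08) × 0.928904 = 1.9081
Short position value = −(long value) = -S$1.91

-S$1.91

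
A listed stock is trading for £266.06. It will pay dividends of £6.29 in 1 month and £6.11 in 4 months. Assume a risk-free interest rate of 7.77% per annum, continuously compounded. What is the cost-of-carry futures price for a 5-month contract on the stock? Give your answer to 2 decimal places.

PV(dividends) I = 6.29·e^(−0.0777·1/12) + 6.11·e^(−0.0777·4/12)
I = 6.2494 + 5.9538 = 12.2032
F = (S − I)·e^(rT) = (266.06 − 12.2032) · e^(0.0777·5/12)
= 253.8568 · e^0.032375 = 253.8568 × 1.032905 = £262.21

£262.21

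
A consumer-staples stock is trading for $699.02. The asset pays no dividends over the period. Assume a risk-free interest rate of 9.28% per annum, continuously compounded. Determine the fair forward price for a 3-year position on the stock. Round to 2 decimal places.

$923.42

F = S·e^(rT) = 699.02 · e^(0.0928 × 3)
= 699.02 · e^0.278400 = 699.02 × 1.321014
F = $923.42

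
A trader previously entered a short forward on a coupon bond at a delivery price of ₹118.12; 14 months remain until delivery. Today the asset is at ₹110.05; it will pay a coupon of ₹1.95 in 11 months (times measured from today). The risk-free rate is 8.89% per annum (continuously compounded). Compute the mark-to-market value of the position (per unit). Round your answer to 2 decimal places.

-₹1.77

PV(remaining coupons) I = 1.95·e^(−0.0889·11/12) = 1.7974
Current forward F = (S − I)·e^(rT) = (110.05 − 1.7974)·e^(0.0889·14/12) = 108.2526 × 1.109286 = 120.0831
Value (long) = (F − K)·e^(−rT) = (120.0831 − 118.12) × 0.901481 = 1.7697
Short position value = −(long value) = -₹1.77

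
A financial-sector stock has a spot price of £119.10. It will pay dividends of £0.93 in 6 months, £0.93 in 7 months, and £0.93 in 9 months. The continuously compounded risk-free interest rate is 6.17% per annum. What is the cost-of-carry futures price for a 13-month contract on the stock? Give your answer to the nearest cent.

PV(dividends) I = 0.93·e^(−0.0617·6/12) + 0.93·e^(−0.0617·7/12) + 0.93·e^(−0.0617·9/12)
I = 0.9017 + 0.8971 + 0.8879 = 2.6867
F = (S − I)·e^(rT) = (119.10 − 2.6867) · e^(0.0617·13/12)
= 116.4133 · e^0.066842 = 116.4133 × 1.069127 = £124.46

£124.46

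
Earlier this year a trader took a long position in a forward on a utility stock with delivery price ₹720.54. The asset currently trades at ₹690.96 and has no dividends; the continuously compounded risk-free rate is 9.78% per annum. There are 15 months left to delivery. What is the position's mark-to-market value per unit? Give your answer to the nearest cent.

₹53.33

Current fair forward for the remaining 15 months: F = S·e^(r·T), r = 0.0978
F = 690.96 · e^(0.0978 × 15/12) = 690.96 × 1.130037 = 780.8104
Value of long forward = (F − K)·e^(−rT) = (780.8104 − 720.54) · e^(−0.0978·15/12)
= 60.2704 × 0.884927 = 53.33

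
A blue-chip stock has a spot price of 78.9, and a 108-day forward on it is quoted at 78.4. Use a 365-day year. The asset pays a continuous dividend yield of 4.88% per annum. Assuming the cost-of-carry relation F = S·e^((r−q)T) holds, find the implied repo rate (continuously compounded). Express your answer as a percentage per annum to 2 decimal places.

2.73%

From F = S·e^((r−q)T): (r − q) = ln(F/S)/T
ln(78.4/78.9) = ln(0.993663) = -0.006357
(r − q) = -0.006357 / (108/365) = -0.021484
r = ln(F/S)/T + q = -0.021484 + 0.0488 = 0.027316
r = 2.73%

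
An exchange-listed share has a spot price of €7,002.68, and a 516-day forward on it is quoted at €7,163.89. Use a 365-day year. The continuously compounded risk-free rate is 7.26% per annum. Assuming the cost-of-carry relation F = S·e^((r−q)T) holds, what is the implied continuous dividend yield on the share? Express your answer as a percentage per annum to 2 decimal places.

5.65%

From F = S·e^((r−q)T): (r − q) = ln(F/S)/T
ln(7163.89/7002.68) = ln(1.023021) = 0.022760
(r − q) = 0.022760 / (516/365) = 0.016100
q = r − ln(F/S)/T = 0.0726 − 0.016100 = 0.056500
q = 5.65%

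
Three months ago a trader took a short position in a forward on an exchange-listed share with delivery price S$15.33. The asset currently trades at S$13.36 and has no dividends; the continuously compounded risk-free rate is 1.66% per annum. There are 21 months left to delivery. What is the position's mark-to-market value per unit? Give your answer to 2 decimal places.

S$1.53

Current fair forward for the remaining 21 months: F = S·e^(r·T), r = 0.0166
F = 13.36 · e^(0.0166 × 21/12) = 13.36 × 1.029476 = 13.7538
Value of long forward = (F − K)·e^(−rT) = (13.7538 − 15.33) · e^(−0.0166·21/12)
= -1.5762 × 0.971368 = -1.53
Short position value = −(long value) = S$1.53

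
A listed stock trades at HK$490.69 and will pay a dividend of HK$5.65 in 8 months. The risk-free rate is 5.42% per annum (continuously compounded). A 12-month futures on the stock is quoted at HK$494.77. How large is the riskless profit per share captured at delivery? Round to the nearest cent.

HK$17.50 per share

PV(dividends) I = 5.65·e^(−0.0542·8/12) = 5.4495
Fair futures F* = (S − I)·e^(rT) = (490.69 − 5.4495)·e^0.054200 = 485.2405 × 1.055696 = 512.2665
Market HK$494.77 < fair 512.2665: forward underpriced → reverse cash-and-carry (short the stock, invest proceeds at r, pay the dividends, go long the forward).
Profit at T = |F_mkt − F*| = |494.77 − 512.2665| = HK$17.50 per share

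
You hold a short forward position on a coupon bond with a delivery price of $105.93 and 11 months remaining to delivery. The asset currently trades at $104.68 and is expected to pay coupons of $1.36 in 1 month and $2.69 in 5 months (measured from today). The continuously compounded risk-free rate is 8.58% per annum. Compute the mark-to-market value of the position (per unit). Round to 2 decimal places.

PV(remaining coupons) I = 1.36·e^(−0.0858·1/12) + 2.69·e^(−0.0858·5/12) = 3.9458
Current forward F = (S − I)·e^(rT) = (104.68 − 3.9458)·e^(0.0858·11/12) = 100.7342 × 1.081826 = 108.9769
Value (long) = (F − K)·e^(−rT) = (108.9769 − 105.93) × 0.924363 = 2.8164
Short position value = −(long value) = -$2.82

-$2.82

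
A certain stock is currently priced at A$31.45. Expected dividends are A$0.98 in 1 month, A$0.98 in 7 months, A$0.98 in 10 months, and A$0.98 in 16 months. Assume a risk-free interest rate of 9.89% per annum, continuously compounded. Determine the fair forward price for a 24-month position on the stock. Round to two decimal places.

A$33.87

PV(dividends) I = 0.98·e^(−0.0989·1/12) + 0.98·e^(−0.0989·7/12) + 0.98·e^(−0.0989·10/12) + 0.98·e^(−0.0989·16/12)
I = 0.9720 + 0.9251 + 0.9025 + 0.8589 = 3.6585
F = (S − I)·e^(rT) = (31.45 − 3.6585) · e^(0.0989·24/12)
= 27.7915 · e^0.197800 = 27.7915 × 1.218719 = A$33.87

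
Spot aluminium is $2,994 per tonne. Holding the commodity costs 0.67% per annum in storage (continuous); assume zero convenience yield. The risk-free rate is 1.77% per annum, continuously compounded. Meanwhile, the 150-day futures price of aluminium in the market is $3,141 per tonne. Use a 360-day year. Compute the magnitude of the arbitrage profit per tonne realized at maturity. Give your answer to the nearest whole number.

$116 per tonne

Fair futures: F* = S·e^(carry·T), with carry = (r + u) = 0.0177 + 0.0067 = 0.0244
F* = 2994 · e^(0.0244 × 150/360) = 2994 · e^0.010167 = 2994 × 1.010219 = $3024.5957
Market $3141 > fair $3024.5957: forward overpriced → cash-and-carry (buy spot, short the forward).
At maturity, profit = |F_mkt − F*| = |3141 − 3024.5957| = $116 per tonne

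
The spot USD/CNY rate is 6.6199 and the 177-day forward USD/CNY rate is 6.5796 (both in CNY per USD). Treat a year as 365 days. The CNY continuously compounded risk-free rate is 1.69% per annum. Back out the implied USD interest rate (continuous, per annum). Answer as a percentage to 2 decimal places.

2.95%

F = S·e^((r_CNY − r_USD)T) ⇒ r_USD = r_CNY − ln(F/S)/T
ln(6.5796/6.6199) = -0.006106; /(177/365) = -0.012591
r_USD = 0.0169 + 0.012591 = 0.029491
r_USD = 2.95%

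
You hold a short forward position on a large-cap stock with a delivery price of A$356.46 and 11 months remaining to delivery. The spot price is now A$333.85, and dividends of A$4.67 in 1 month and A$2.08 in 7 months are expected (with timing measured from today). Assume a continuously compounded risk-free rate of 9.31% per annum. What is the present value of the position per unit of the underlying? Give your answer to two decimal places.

PV(remaining dividends) I = 4.67·e^(−0.0931·1/12) + 2.08·e^(−0.0931·7/12) = 6.6040
Current forward F = (S − I)·e^(rT) = (333.85 − 6.6040)·e^(0.0931·11/12) = 327.2460 × 1.089089 = 356.4000
Value (long) = (F − K)·e^(−rT) = (356.4000 − 356.46) × 0.918199 = -0.0551
Short position value = −(long value) = A$0.06

A$0.06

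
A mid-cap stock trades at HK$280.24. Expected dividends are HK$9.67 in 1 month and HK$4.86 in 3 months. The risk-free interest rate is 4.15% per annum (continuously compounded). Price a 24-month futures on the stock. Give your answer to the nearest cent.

PV(dividends) I = 9.67·e^(−0.0415·1/12) + 4.86·e^(−0.0415·3/12)
I = 9.6366 + 4.8098 = 14.4464
F = (S − I)·e^(rT) = (280.24 − 14.4464) · e^(0.0415·24/12)
= 265.7936 · e^0.083000 = 265.7936 × 1.086542 = HK$288.80

HK$288.80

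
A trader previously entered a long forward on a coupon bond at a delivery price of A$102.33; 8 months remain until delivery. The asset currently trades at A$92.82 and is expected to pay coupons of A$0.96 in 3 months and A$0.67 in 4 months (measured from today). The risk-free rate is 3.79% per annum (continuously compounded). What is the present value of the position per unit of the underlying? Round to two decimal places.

-A$8.57

PV(remaining coupons) I = 0.96·e^(−0.0379·3/12) + 0.67·e^(−0.0379·4/12) = 1.6125
Current forward F = (S − I)·e^(rT) = (92.82 − 1.6125)·e^(0.0379·8/12) = 91.2075 × 1.025589 = 93.5414
Value (long) = (F − K)·e^(−rT) = (93.5414 − 102.33) × 0.975050 = -8.5693
Value = -A$8.57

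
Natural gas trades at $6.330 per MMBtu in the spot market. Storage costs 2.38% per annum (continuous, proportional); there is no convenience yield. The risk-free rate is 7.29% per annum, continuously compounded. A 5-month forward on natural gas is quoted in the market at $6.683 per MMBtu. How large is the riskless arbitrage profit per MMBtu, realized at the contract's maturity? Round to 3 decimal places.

$0.093 per MMBtu

Fair forward: F* = S·e^(carry·T), with carry = (r + u) = 0.0729 + 0.0238 = 0.0967
F* = 6.330 · e^(0.0967 × 5/12) = 6.330 · e^0.040292 = 6.330 × 1.041115 = $6.5903
Market $6.683 > fair $6.5903: forward overpriced → cash-and-carry (buy spot, short the forward).
At maturity, profit = |F_mkt − F*| = |6.683 − 6.5903| = $0.093 per MMBtu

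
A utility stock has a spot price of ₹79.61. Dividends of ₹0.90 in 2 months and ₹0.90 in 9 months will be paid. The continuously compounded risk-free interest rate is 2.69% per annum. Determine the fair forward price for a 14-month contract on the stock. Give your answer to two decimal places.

₹80.31

PV(dividends) I = 0.90·e^(−0.0269·2/12) + 0.90·e^(−0.0269·9/12)
I = 0.8960 + 0.8820 = 1.7780
F = (S − I)·e^(rT) = (79.61 − 1.7780) · e^(0.0269·14/12)
= 77.8320 · e^0.031383 = 77.8320 × 1.031881 = ₹80.31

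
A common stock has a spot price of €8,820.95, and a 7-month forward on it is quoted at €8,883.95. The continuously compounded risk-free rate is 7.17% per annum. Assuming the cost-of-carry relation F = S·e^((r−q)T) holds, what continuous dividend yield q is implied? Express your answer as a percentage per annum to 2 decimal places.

From F = S·e^((r−q)T): (r − q) = ln(F/S)/T
ln(8883.95/8820.95) = ln(1.007142) = 0.007117
(r − q) = 0.007117 / (7/12) = 0.012201
q = r − ln(F/S)/T = 0.0717 − 0.012201 = 0.059499
q = 5.95%

5.95%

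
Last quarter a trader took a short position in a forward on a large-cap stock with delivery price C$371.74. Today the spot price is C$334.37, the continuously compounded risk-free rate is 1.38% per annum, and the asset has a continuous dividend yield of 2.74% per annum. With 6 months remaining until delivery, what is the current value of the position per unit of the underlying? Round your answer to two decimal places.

Current fair forward for the remaining 6 months: F = S·e^((r − q)·T), (r − q) = 0.0138 − 0.0274 = -0.0136
F = 334.37 · e^(-0.0136 × 6/12) = 334.37 × 0.993223 = 332.1040
Value of long forward = (F − K)·e^(−rT) = (332.1040 − 371.74) · e^(−0.0138·6/12)
= -39.6360 × 0.993124 = -39.36
Short position value = −(long value) = C$39.36

C$39.36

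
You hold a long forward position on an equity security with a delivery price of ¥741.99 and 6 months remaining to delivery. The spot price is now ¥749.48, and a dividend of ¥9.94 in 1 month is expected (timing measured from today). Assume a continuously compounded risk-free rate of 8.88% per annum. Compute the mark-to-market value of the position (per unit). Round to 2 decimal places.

¥29.85

PV(remaining dividends) I = 9.94·e^(−0.0888·1/12) = 9.8667
Current forward F = (S − I)·e^(rT) = (749.48 − 9.8667)·e^(0.0888·6/12) = 739.6133 × 1.045400 = 773.1917
Value (long) = (F − K)·e^(−rT) = (773.1917 − 741.99) × 0.956571 = 29.8466
Value = ¥29.85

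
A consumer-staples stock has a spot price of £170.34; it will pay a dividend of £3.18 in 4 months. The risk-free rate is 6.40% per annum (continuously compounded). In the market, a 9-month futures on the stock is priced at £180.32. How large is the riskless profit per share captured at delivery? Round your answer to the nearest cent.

£4.87 per share

PV(dividends) I = 3.18·e^(−0.0640·4/12) = 3.1129
Fair futures F* = (S − I)·e^(rT) = (170.34 − 3.1129)·e^0.048000 = 167.2271 × 1.049171 = 175.4498
Market £180.32 > fair 175.4498: forward overpriced → cash-and-carry (borrow at r, buy the stock and collect the dividends, short the forward).
Profit at T = |F_mkt − F*| = |180.32 − 175.4498| = £4.87 per share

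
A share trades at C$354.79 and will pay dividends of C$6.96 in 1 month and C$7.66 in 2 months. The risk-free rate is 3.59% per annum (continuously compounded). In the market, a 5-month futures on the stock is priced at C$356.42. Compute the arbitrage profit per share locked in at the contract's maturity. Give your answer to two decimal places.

PV(dividends) I = 6.96·e^(−0.0359·1/12) + 7.66·e^(−0.0359·2/12) = 14.5535
Fair futures F* = (S − I)·e^(rT) = (354.79 − 14.5535)·e^0.014958 = 340.2365 × 1.015070 = 345.3639
Market C$356.42 > fair 345.3639: forward overpriced → cash-and-carry (borrow at r, buy the stock and collect the dividends, short the forward).
Profit at T = |F_mkt − F*| = |356.42 − 345.3639| = C$11.06 per share

C$11.06 per share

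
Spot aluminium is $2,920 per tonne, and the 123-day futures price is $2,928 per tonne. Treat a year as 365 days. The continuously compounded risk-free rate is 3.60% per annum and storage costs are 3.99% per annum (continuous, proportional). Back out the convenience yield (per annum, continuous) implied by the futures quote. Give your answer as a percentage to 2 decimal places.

6.78%

F = S·e^((r+u−y)T) ⇒ (r+u−y) = ln(F/S)/T
ln(2928/2920) = 0.002736; /T ⇒ 0.008119
y = r + u − ln(F/S)/T = 0.0360 + 0.0399 − 0.008119 = 0.067781
y = 6.78%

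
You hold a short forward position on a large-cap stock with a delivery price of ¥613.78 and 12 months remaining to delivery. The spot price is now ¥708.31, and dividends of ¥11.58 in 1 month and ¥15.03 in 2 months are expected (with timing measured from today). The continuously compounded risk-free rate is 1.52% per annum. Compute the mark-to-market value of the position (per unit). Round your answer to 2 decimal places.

-¥77.23

PV(remaining dividends) I = 11.58·e^(−0.0152·1/12) + 15.03·e^(−0.0152·2/12) = 26.5573
Current forward F = (S − I)·e^(rT) = (708.31 − 26.5573)·e^(0.0152·12/12) = 681.7527 × 1.015316 = 692.1944
Value (long) = (F − K)·e^(−rT) = (692.1944 − 613.78) × 0.984915 = 77.2315
Short position value = −(long value) = -¥77.23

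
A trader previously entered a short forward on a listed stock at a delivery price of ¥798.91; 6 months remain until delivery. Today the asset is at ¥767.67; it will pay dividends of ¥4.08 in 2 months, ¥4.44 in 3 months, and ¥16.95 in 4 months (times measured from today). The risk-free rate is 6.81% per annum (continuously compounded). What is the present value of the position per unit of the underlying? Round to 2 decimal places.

¥29.46

PV(remaining dividends) I = 4.08·e^(−0.0681·2/12) + 4.44·e^(−0.0681·3/12) + 16.95·e^(−0.0681·4/12) = 24.9686
Current forward F = (S − I)·e^(rT) = (767.67 − 24.9686)·e^(0.0681·6/12) = 742.7014 × 1.034636 = 768.4256
Value (long) = (F − K)·e^(−rT) = (768.4256 − 798.91) × 0.966523 = -29.4639
Short position value = −(long value) = ¥29.46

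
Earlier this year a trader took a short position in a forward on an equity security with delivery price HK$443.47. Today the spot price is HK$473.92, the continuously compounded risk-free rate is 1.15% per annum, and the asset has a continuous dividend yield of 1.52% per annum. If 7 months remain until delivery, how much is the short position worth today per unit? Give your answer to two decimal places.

-HK$29.23

Current fair forward for the remaining 7 months: F = S·e^((r − q)·T), (r − q) = 0.0115 − 0.0152 = -0.0037
F = 473.92 · e^(-0.0037 × 7/12) = 473.92 × 0.997844 = 472.8982
Value of long forward = (F − K)·e^(−rT) = (472.8982 − 443.47) · e^(−0.0115·7/12)
= 29.4282 × 0.993314 = 29.23
Short position value = −(long value) = -HK$29.23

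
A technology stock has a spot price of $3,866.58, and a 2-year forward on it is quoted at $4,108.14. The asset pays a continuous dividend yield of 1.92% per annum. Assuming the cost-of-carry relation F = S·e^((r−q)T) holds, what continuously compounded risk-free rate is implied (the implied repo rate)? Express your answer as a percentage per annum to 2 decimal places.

From F = S·e^((r−q)T): (r − q) = ln(F/S)/T
ln(4108.14/3866.58) = ln(1.062474) = 0.060600
(r − q) = 0.060600 / (2) = 0.030300
r = ln(F/S)/T + q = 0.030300 + 0.0192 = 0.049500
r = 4.95%

4.95%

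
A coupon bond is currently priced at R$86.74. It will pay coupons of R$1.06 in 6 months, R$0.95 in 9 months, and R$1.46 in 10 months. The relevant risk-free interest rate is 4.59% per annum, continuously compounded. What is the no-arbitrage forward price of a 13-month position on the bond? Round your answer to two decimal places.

PV(coupons) I = 1.06·e^(−0.0459·6/12) + 0.95·e^(−0.0459·9/12) + 1.46·e^(−0.0459·10/12)
I = 1.0360 + 0.9179 + 1.4052 = 3.3591
F = (S − I)·e^(rT) = (86.74 − 3.3591) · e^(0.0459·13/12)
= 83.3809 · e^0.049725 = 83.3809 × 1.050982 = R$87.63

R$87.63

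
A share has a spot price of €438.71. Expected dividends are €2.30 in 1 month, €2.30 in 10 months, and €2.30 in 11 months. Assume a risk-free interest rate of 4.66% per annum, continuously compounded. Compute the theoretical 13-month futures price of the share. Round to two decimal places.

PV(dividends) I = 2.30·e^(−0.0466·1/12) + 2.30·e^(−0.0466·10/12) + 2.30·e^(−0.0466·11/12)
I = 2.2911 + 2.2124 + 2.2038 = 6.7073
F = (S − I)·e^(rT) = (438.71 − 6.7073) · e^(0.0466·13/12)
= 432.0027 · e^0.050483 = 432.0027 × 1.051779 = €454.37

€454.37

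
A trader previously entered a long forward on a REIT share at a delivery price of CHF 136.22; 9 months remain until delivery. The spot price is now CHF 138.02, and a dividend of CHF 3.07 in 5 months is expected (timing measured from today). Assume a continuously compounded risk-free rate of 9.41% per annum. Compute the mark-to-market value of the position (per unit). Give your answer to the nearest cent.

CHF 8.13

PV(remaining dividends) I = 3.07·e^(−0.0941·5/12) = 2.9520
Current forward F = (S − I)·e^(rT) = (138.02 − 2.9520)·e^(0.0941·9/12) = 135.0680 × 1.073125 = 144.9448
Value (long) = (F − K)·e^(−rT) = (144.9448 − 136.22) × 0.931858 = 8.1303
Value = CHF 8.13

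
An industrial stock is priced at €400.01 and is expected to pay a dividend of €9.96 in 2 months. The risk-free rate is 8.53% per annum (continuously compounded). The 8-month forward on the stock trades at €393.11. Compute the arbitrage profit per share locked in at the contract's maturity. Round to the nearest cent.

€19.91 per share

PV(dividends) I = 9.96·e^(−0.0853·2/12) = 9.8194
Fair forward F* = (S − I)·e^(rT) = (400.01 − 9.8194)·e^0.056867 = 390.1906 × 1.058515 = 413.0226
Market €393.11 < fair 413.0226: forward underpriced → reverse cash-and-carry (short the stock, invest proceeds at r, pay the dividends, go long the forward).
Profit at T = |F_mkt − F*| = |393.11 − 413.0226| = €19.91 per share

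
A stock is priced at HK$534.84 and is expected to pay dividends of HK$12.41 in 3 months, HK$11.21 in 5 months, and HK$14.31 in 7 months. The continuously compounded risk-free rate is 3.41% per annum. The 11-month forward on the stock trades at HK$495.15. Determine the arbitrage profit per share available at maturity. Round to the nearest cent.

PV(dividends) I = 12.41·e^(−0.0341·3/12) + 11.21·e^(−0.0341·5/12) + 14.31·e^(−0.0341·7/12) = 37.3847
Fair forward F* = (S − I)·e^(rT) = (534.84 − 37.3847)·e^0.031258 = 497.4553 × 1.031752 = 513.2505
Market HK$495.15 < fair 513.2505: forward underpriced → reverse cash-and-carry (short the stock, invest proceeds at r, pay the dividends, go long the forward).
Profit at T = |F_mkt − F*| = |495.15 − 513.2505| = HK$18.10 per share

HK$18.10 per share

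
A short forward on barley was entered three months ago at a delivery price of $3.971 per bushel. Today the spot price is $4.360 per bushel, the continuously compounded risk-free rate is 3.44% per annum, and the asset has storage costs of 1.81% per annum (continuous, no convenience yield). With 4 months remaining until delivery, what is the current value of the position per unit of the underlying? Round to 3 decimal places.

Current fair forward for the remaining 4 months: F = S·e^((r + u)·T), (r + u) = 0.0344 + 0.0181 = 0.0525
F = 4.360 · e^(0.0525 × 4/12) = 4.360 × 1.017654 = 4.4370
Value of long forward = (F − K)·e^(−rT) = (4.4370 − 3.971) · e^(−0.0344·4/12)
= 0.4660 × 0.988599 = 0.461
Short position value = −(long value) = -$0.461

-$0.461 per bushel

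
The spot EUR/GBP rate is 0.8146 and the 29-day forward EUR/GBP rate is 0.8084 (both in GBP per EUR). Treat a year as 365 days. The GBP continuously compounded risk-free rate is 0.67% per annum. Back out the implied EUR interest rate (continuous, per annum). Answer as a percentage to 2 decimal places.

10.29%

F = S·e^((r_GBP − r_EUR)T) ⇒ r_EUR = r_GBP − ln(F/S)/T
ln(0.8084/0.8146) = -0.007640; /(29/365) = -0.096159
r_EUR = 0.0067 + 0.096159 = 0.102859
r_EUR = 10.29%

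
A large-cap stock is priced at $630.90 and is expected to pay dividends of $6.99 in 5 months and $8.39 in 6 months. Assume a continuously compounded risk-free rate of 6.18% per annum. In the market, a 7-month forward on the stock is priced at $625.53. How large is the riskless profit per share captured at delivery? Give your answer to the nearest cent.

PV(dividends) I = 6.99·e^(−0.0618·5/12) + 8.39·e^(−0.0618·6/12) = 14.9470
Fair forward F* = (S − I)·e^(rT) = (630.90 − 14.9470)·e^0.036050 = 615.9530 × 1.036708 = 638.5634
Market $625.53 < fair 638.5634: forward underpriced → reverse cash-and-carry (short the stock, invest proceeds at r, pay the dividends, go long the forward).
Profit at T = |F_mkt − F*| = |625.53 − 638.5634| = $13.03 per share

$13.03 per share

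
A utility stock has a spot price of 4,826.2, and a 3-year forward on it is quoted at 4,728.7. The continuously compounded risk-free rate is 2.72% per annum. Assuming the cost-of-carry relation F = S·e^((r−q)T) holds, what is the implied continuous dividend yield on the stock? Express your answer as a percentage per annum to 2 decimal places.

From F = S·e^((r−q)T): (r − q) = ln(F/S)/T
ln(4728.7/4826.2) = ln(0.979798) = -0.020409
(r − q) = -0.020409 / (3) = -0.006803
q = r − ln(F/S)/T = 0.0272 + 0.006803 = 0.034003
q = 3.40%

3.40%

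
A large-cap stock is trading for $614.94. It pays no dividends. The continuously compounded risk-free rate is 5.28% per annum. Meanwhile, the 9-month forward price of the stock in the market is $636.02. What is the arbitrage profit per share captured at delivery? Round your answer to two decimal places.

$3.76 per share

Fair forward: F* = S·e^(carry·T), with carry = r = 0.0528
F* = 614.94 · e^(0.0528 × 9/12) = 614.94 · e^0.039600 = 614.94 × 1.040395 = $639.7805
Market $636.02 < fair $639.7805: forward underpriced → reverse cash-and-carry (short spot, go long the forward).
At maturity, profit = |F_mkt − F*| = |636.02 − 639.7805| = $3.76 per share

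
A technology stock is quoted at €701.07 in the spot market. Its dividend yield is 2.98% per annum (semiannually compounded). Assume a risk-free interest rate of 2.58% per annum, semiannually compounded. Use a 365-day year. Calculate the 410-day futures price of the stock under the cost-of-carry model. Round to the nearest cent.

€697.97

F = S · (1+r/2)^(2T) / (1+q/2)^(2T)
= 701.07 × 1.029214 / 1.033785 = 701.07 × 0.995578
F = €697.97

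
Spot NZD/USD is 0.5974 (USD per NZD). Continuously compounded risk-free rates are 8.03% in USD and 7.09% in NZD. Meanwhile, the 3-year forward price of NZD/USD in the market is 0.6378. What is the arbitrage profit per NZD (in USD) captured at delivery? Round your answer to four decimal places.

0.0233 per NZD (in USD)

Fair forward: F* = S·e^(carry·T), with carry = (r_USD − r_NZD) = 0.0803 − 0.0709 = 0.0094
F* = 0.5974 · e^(0.0094 × 3) = 0.5974 · e^0.028200 = 0.5974 × 1.028601 = 0.6145
Market 0.6378 > fair 0.6145: forward overpriced → cash-and-carry (buy spot, short the forward).
At maturity, profit = |F_mkt − F*| = |0.6378 − 0.6145| = 0.0233 per NZD (in USD)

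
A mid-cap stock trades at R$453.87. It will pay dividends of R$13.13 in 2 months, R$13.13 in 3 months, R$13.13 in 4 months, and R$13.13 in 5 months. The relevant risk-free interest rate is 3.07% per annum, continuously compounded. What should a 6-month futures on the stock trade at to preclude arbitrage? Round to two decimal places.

R$408.03

PV(dividends) I = 13.13·e^(−0.0307·2/12) + 13.13·e^(−0.0307·3/12) + 13.13·e^(−0.0307·4/12) + 13.13·e^(−0.0307·5/12)
I = 13.0630 + 13.0296 + 12.9963 + 12.9631 = 52.0520
F = (S − I)·e^(rT) = (453.87 − 52.0520) · e^(0.0307·6/12)
= 401.8180 · e^0.015350 = 401.8180 × 1.015468 = R$408.03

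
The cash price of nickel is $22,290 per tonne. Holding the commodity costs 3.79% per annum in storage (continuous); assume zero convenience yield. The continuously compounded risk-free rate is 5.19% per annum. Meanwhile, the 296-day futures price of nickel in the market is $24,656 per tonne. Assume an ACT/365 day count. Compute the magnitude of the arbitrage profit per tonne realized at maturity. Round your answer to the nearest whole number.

Fair futures: F* = S·e^(carry·T), with carry = (r + u) = 0.0519 + 0.0379 = 0.0898
F* = 22290 · e^(0.0898 × 296/365) = 22290 · e^0.072824 = 22290 × 1.075541 = $23973.8089
Market $24656 > fair $23973.8089: forward overpriced → cash-and-carry (buy spot, short the forward).
At maturity, profit = |F_mkt − F*| = |24656 − 23973.8089| = $682 per tonne

$682 per tonne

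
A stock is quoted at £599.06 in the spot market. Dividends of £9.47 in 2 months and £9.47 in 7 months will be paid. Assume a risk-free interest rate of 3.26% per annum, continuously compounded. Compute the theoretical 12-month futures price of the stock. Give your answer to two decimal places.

£599.58

PV(dividends) I = 9.47·e^(−0.0326·2/12) + 9.47·e^(−0.0326·7/12)
I = 9.4187 + 9.2916 = 18.7103
F = (S − I)·e^(rT) = (599.06 − 18.7103) · e^(0.0326·12/12)
= 580.3497 · e^0.032600 = 580.3497 × 1.033137 = £599.58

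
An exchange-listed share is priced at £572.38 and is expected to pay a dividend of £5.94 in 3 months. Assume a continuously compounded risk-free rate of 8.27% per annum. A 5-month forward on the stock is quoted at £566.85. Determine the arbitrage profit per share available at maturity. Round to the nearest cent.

PV(dividends) I = 5.94·e^(−0.0827·3/12) = 5.8185
Fair forward F* = (S − I)·e^(rT) = (572.38 − 5.8185)·e^0.034458 = 566.5615 × 1.035059 = 586.4246
Market £566.85 < fair 586.4246: forward underpriced → reverse cash-and-carry (short the stock, invest proceeds at r, pay the dividends, go long the forward).
Profit at T = |F_mkt − F*| = |566.85 − 586.4246| = £19.57 per share

£19.57 per share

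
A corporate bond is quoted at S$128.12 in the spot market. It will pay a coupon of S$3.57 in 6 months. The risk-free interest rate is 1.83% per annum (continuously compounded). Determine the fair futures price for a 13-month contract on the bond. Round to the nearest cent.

S$127.08

PV(coupons) I = 3.57·e^(−0.0183·6/12)
I = 3.5375
F = (S − I)·e^(rT) = (128.12 − 3.5375) · e^(0.0183·13/12)
= 124.5825 · e^0.019825 = 124.5825 × 1.020023 = S$127.08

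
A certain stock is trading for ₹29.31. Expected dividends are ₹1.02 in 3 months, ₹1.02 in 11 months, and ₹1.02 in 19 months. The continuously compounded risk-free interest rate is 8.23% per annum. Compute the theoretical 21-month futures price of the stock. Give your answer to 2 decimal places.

₹30.57

PV(dividends) I = 1.02·e^(−0.0823·3/12) + 1.02·e^(−0.0823·11/12) + 1.02·e^(−0.0823·19/12)
I = 0.9992 + 0.9459 + 0.8954 = 2.8405
F = (S − I)·e^(rT) = (29.31 − 2.8405) · e^(0.0823·21/12)
= 26.4695 · e^0.144025 = 26.4695 × 1.154913 = ₹30.57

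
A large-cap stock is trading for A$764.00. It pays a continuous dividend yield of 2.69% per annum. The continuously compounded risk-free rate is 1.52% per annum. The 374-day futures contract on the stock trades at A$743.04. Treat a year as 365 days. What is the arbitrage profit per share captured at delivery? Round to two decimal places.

Fair futures: F* = S·e^(carry·T), with carry = (r − q) = 0.0152 − 0.0269 = -0.0117
F* = 764.00 · e^(-0.0117 × 374/365) = 764.00 · e^-0.011988 = 764.00 × 0.988084 = A$754.8962
Market A$743.04 < fair A$754.8962: forward underpriced → reverse cash-and-carry (short spot, go long the forward).
At maturity, profit = |F_mkt − F*| = |743.04 − 754.8962| = A$11.86 per share

A$11.86 per share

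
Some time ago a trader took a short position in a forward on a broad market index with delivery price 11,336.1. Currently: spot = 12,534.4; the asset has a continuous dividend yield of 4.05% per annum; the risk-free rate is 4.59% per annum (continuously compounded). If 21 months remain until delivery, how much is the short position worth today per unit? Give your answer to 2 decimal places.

-1215.64

Current fair forward for the remaining 21 months: F = S·e^((r − q)·T), (r − q) = 0.0459 − 0.0405 = 0.0054
F = 12534.4 · e^(0.0054 × 21/12) = 12534.4 × 1.00949479 = 12653.4115
Value of long forward = (F − K)·e^(−rT) = (12653.4115 − 11336.1) · e^(−0.0459·21/12)
= 1317.3115 × 0.92281638 = 1215.64
Short position value = −(long value) = -1215.64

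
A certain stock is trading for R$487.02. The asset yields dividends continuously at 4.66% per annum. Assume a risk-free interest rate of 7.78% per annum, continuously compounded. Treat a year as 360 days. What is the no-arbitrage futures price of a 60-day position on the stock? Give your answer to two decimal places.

F = S·e^((r − q)T) = 487.02 · e^((0.0778 − 0.0466) × 60/360)
= 487.02 · e^0.005200 = 487.02 × 1.005214
F = R$489.56

R$489.56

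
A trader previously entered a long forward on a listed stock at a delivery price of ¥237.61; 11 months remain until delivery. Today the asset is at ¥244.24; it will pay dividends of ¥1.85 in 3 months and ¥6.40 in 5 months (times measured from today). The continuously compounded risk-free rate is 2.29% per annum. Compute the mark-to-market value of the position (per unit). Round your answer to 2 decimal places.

PV(remaining dividends) I = 1.85·e^(−0.0229·3/12) + 6.40·e^(−0.0229·5/12) = 8.1787
Current forward F = (S − I)·e^(rT) = (244.24 − 8.1787)·e^(0.0229·11/12) = 236.0613 × 1.021214 = 241.0691
Value (long) = (F − K)·e^(−rT) = (241.0691 − 237.61) × 0.979227 = 3.3872
Value = ¥3.39

¥3.39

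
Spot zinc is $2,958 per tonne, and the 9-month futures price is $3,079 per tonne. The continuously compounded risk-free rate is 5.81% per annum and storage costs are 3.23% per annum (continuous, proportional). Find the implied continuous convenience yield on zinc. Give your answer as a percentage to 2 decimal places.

3.69%

F = S·e^((r+u−y)T) ⇒ (r+u−y) = ln(F/S)/T
ln(3079/2958) = 0.040092; /T ⇒ 0.053456
y = r + u − ln(F/S)/T = 0.0581 + 0.0323 − 0.053456 = 0.036944
y = 3.69%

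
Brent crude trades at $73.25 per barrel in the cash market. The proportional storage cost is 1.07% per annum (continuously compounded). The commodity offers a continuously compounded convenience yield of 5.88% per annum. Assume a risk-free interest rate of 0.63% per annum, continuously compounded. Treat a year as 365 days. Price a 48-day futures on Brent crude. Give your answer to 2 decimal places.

Net carry = r + u − y = 0.0063 + 0.0107 − 0.0588 = -0.0418
F = S·e^((r+u−y)T) = 73.25 · e^(-0.0418 × 48/365) = 73.25 · e^-0.005497
= 73.25 × 0.994518 = $72.85 per barrel

$72.85 per barrel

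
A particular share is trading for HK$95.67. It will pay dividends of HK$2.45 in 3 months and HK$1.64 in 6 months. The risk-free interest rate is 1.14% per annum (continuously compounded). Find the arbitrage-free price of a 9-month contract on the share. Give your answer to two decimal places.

HK$92.38

PV(dividends) I = 2.45·e^(−0.0114·3/12) + 1.64·e^(−0.0114·6/12)
I = 2.4430 + 1.6307 = 4.0737
F = (S − I)·e^(rT) = (95.67 − 4.0737) · e^(0.0114·9/12)
= 91.5963 · e^0.008550 = 91.5963 × 1.008587 = HK$92.38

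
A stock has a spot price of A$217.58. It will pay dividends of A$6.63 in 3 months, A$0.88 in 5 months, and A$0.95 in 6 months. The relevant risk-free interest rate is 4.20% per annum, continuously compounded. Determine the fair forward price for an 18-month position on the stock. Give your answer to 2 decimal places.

A$222.83

PV(dividends) I = 6.63·e^(−0.0420·3/12) + 0.88·e^(−0.0420·5/12) + 0.95·e^(−0.0420·6/12)
I = 6.5607 + 0.8647 + 0.9303 = 8.3557
F = (S − I)·e^(rT) = (217.58 − 8.3557) · e^(0.0420·18/12)
= 209.2243 · e^0.063000 = 209.2243 × 1.065027 = A$222.83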